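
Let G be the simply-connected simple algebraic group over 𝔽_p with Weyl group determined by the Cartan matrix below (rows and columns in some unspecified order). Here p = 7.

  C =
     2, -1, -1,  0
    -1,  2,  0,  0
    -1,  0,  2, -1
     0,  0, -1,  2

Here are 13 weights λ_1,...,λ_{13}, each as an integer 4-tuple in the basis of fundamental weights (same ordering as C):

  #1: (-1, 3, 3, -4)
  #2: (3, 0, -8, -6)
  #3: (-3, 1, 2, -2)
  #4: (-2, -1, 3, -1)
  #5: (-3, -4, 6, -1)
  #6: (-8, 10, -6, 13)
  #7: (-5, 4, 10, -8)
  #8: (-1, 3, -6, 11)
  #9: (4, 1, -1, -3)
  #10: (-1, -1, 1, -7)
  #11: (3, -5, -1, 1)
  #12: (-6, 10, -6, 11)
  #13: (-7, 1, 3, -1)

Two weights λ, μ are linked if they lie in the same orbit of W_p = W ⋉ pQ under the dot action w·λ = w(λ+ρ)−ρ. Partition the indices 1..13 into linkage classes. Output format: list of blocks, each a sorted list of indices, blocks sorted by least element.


Root system A_4: the 4×4 matrix C matches after relabeling.

W_7-reps of the 13 weights in Ā_7 (same 4-coord order as C):

    λ_1+ρ ↦ (0, 3, 1, 2)
    λ_2+ρ ↦ (2, 0, 0, 1)
    λ_3+ρ ↦ (2, 0, 0, 1)
    λ_4+ρ ↦ (0, 1, 3, 0)
    λ_5+ρ ↦ (3, 2, 2, 0)
    λ_6+ρ ↦ (2, 0, 0, 1)
    λ_7+ρ ↦ (0, 4, 0, 2)
    λ_8+ρ ↦ (0, 4, 0, 2)
    λ_9+ρ ↦ (3, 2, 2, 0)
    λ_10+ρ ↦ (0, 4, 0, 2)
    λ_11+ρ ↦ (0, 4, 0, 2)
    λ_12+ρ ↦ (0, 2, 1, 1)
    λ_13+ρ ↦ (0, 4, 0, 2)

These 13 weights hit 6 W_7-dot-orbits; sizes (1, 3, 1, 2, 5, 1):

[[1], [2, 3, 6], [4], [5, 9], [7, 8, 10, 11, 13], [12]]


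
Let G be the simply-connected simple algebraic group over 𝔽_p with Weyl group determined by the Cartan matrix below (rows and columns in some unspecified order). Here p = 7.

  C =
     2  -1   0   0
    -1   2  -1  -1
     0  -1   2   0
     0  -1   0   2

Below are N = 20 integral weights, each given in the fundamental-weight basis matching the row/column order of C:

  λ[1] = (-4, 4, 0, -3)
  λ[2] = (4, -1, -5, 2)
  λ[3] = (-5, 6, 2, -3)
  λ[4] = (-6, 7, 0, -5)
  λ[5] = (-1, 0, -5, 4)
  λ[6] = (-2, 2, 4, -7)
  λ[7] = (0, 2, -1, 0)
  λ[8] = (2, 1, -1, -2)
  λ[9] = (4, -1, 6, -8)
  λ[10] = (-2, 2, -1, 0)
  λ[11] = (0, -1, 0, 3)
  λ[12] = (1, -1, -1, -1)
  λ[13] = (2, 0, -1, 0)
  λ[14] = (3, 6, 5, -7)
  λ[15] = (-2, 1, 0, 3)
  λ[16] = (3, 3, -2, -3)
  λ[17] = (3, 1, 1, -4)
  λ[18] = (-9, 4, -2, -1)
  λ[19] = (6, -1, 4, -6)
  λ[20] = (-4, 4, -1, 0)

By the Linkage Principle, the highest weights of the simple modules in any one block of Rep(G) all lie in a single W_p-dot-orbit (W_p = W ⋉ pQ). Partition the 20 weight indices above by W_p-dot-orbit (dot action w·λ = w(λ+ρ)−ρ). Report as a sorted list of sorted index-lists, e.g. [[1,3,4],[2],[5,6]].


C ↔ D_4 under row/col permutation; |W(D_4)| = 192.

Alcove-folded reps (p=7, 20 weights, presented ϖ-order):

  1: (3, 0, 1, 2);  2: (1, 2, 0, 1);  3: (1, 2, 0, 1);  4: (3, 0, 1, 2);  5: (3, 0, 1, 2);  6: (3, 0, 1, 2);  7: (1, 2, 0, 1);  8: (3, 1, 0, 1);  9: (2, 0, 0, 0);  10: (1, 2, 0, 1);  11: (1, 0, 1, 4);  12: (2, 0, 0, 0);  13: (3, 1, 0, 1);  14: (2, 1, 0, 0);  15: (1, 0, 1, 4);  16: (3, 1, 0, 1);  17: (3, 0, 1, 2);  18: (1, 2, 0, 1);  19: (2, 0, 0, 0);  20: (3, 1, 0, 1)

Grouping the 20 weights by Ā_7-representative: 6 linkage classes.

[[1, 4, 5, 6, 17], [2, 3, 7, 10, 18], [8, 13, 16, 20], [9, 12, 19], [11, 15], [14]]


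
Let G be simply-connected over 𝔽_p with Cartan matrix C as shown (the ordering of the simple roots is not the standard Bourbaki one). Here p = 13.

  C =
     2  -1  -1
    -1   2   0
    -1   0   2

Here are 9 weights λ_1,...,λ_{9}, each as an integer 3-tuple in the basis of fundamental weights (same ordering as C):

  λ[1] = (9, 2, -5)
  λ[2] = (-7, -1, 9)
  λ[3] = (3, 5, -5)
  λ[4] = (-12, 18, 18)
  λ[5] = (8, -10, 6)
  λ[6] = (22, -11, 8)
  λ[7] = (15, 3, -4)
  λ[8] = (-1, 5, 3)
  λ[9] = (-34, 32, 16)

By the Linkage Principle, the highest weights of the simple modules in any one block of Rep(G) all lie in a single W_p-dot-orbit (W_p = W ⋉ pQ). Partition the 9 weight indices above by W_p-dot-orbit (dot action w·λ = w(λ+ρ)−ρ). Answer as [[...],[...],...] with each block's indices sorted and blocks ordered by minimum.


Cartan matrix: type A_3 (|W|=24); un-permuting the 3 rows.

W_13-reps of the 9 weights in Ā_13 (same 3-coord order as C):

  λ_1 → (6, 3, 4) · λ_2 → (0, 6, 4) · λ_3 → (0, 6, 4) · λ_4 → (1, 5, 5) · λ_5 → (0, 6, 4) · λ_6 → (6, 3, 4) · λ_7 → (6, 3, 4) · λ_8 → (0, 6, 4) · λ_9 → (0, 6, 4)

Partition of {1..9} into 3 W_13-dot-orbits:

[[1, 6, 7], [2, 3, 5, 8, 9], [4]]


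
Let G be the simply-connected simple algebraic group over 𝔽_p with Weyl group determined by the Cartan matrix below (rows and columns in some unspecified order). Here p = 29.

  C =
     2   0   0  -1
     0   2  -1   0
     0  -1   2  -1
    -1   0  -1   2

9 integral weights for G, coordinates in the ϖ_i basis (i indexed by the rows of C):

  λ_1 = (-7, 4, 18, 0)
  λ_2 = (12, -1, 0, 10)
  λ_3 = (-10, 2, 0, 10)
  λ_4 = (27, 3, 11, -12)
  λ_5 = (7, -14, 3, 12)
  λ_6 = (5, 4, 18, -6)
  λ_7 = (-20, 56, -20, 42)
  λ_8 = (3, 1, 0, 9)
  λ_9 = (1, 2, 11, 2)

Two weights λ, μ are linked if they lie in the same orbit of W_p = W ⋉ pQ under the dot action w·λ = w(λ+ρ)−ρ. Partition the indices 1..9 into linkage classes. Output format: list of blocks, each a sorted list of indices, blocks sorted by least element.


Root system A_4: the 4×4 matrix C matches after relabeling.

λ_j+ρ reflected into Ā_29 (⟨·,θ^∨⟩≤29); 4-tuples as given:

  λ_1+ρ ↦ (1, 5, 14, 5);  λ_2+ρ ↦ (13, 0, 1, 11);  λ_3+ρ ↦ (9, 3, 1, 2);  λ_4+ρ ↦ (13, 0, 1, 11);  λ_5+ρ ↦ (8, 4, 9, 4);  λ_6+ρ ↦ (1, 5, 14, 5);  λ_7+ρ ↦ (1, 5, 14, 5);  λ_8+ρ ↦ (4, 2, 1, 10);  λ_9+ρ ↦ (2, 3, 12, 3)

These 9 weights hit 6 W_29-dot-orbits; sizes (3, 2, 1, 1, 1, 1):

[[1, 6, 7], [2, 4], [3], [5], [8], [9]]


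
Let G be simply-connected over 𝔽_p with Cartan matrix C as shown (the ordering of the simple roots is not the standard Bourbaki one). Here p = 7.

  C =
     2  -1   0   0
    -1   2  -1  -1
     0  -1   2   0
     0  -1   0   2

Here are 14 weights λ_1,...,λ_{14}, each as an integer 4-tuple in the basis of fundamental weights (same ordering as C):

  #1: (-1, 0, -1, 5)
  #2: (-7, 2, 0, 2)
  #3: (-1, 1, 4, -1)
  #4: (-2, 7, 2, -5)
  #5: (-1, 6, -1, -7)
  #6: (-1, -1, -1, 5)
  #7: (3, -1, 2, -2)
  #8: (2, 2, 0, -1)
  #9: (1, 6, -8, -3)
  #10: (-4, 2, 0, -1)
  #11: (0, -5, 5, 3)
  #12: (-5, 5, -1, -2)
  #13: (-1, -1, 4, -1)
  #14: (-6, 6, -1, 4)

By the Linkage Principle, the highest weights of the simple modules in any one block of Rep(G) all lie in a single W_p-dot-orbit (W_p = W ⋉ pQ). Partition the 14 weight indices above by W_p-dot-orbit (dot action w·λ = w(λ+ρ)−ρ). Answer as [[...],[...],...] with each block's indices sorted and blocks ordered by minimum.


C ↔ D_4 under row/col permutation; |W(D_4)| = 192.

λ_j+ρ reflected into Ā_7 (⟨·,θ^∨⟩≤7); 4-tuples as given:

  λ_1+ρ ↦ (0, 0, 0, 6) · λ_2+ρ ↦ (3, 1, 2, 0) · λ_3+ρ ↦ (0, 0, 5, 0) · λ_4+ρ ↦ (3, 0, 1, 0) · λ_5+ρ ↦ (0, 0, 0, 6) · λ_6+ρ ↦ (0, 0, 0, 6) · λ_7+ρ ↦ (3, 1, 2, 0) · λ_8+ρ ↦ (3, 0, 1, 0) · λ_9+ρ ↦ (0, 0, 5, 0) · λ_10+ρ ↦ (3, 0, 1, 0) · λ_11+ρ ↦ (3, 1, 2, 0) · λ_12+ρ ↦ (4, 1, 0, 1) · λ_13+ρ ↦ (0, 0, 5, 0) · λ_14+ρ ↦ (0, 0, 5, 0)

These 14 weights hit 5 W_7-dot-orbits; sizes (3, 3, 4, 3, 1):

[[1, 5, 6], [2, 7, 11], [3, 9, 13, 14], [4, 8, 10], [12]]


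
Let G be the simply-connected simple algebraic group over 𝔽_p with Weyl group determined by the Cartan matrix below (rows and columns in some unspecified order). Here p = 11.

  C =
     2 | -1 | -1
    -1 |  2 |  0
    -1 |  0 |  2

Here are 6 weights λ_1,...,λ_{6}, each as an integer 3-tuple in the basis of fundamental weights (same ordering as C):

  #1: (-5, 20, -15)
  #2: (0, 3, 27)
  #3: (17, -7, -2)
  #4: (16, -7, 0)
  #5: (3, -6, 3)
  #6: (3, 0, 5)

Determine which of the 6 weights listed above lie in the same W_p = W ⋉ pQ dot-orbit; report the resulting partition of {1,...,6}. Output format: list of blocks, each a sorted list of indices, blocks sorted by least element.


C ↔ A_3 under row/col permutation; |W(A_3)| = 24.

Alcove-folded reps (p=11, 6 weights, presented ϖ-order):

  λ_1 → (1, 4, 3)
  λ_2 → (0, 6, 4)
  λ_3 → (4, 1, 6)
  λ_4 → (4, 1, 6)
  λ_5 → (1, 4, 3)
  λ_6 → (4, 1, 6)

These 6 weights hit 3 W_11-dot-orbits; sizes (2, 1, 3):

[[1, 5], [2], [3, 4, 6]]


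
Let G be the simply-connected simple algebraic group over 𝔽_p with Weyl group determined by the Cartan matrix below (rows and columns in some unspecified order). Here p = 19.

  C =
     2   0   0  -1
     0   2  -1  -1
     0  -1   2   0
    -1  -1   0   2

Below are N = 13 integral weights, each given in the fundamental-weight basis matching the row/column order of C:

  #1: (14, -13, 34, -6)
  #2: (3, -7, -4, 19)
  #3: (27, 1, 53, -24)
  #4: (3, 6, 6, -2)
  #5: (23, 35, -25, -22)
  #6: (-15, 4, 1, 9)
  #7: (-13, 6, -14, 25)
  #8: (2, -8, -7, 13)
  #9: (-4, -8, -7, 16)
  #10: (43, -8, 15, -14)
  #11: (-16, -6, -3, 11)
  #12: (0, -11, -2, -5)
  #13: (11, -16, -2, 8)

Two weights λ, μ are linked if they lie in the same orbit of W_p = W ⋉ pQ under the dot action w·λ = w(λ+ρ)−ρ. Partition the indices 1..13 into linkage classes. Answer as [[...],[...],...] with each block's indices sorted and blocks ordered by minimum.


Type A_4, rank 4, |W|=120; reorder rows/cols to standard.

Folding the 13 weights λ_j+ρ into Ā_19 (reps in the given 4-coord order):

    1: (10, 1, 2, 4)
    2: (1, 3, 1, 10)
    3: (10, 1, 2, 4)
    4: (3, 6, 7, 1)
    5: (10, 1, 2, 4)
    6: (10, 1, 2, 4)
    7: (2, 1, 6, 5)
    8: (3, 6, 7, 1)
    9: (3, 6, 7, 1)
    10: (3, 6, 7, 1)
    11: (5, 5, 3, 2)
    12: (1, 3, 1, 10)
    13: (3, 6, 7, 1)

These 13 weights hit 5 W_19-dot-orbits; sizes (4, 2, 5, 1, 1):

[[1, 3, 5, 6], [2, 12], [4, 8, 9, 10, 13], [7], [11]]


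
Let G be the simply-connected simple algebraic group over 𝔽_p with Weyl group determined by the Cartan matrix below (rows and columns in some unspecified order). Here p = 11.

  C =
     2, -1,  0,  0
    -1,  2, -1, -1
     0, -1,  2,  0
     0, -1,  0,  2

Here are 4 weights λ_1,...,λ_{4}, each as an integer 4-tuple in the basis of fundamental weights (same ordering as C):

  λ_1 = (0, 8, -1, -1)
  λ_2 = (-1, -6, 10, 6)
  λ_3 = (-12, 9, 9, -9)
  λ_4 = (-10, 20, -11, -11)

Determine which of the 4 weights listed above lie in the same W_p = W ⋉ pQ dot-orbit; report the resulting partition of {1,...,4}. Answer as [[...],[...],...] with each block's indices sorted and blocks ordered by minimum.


Root system D_4: the 4×4 matrix C matches after relabeling.

Each λ_j+ρ reduced to Ā_11; 4-tuples below use C's row order:

    λ_1+ρ ↦ (1, 1, 0, 0)
    λ_2+ρ ↦ (3, 2, 4, 0)
    λ_3+ρ ↦ (1, 1, 0, 0)
    λ_4+ρ ↦ (1, 1, 0, 0)

These 4 weights hit 2 W_11-dot-orbits; sizes (3, 1):

[[1, 3, 4], [2]]


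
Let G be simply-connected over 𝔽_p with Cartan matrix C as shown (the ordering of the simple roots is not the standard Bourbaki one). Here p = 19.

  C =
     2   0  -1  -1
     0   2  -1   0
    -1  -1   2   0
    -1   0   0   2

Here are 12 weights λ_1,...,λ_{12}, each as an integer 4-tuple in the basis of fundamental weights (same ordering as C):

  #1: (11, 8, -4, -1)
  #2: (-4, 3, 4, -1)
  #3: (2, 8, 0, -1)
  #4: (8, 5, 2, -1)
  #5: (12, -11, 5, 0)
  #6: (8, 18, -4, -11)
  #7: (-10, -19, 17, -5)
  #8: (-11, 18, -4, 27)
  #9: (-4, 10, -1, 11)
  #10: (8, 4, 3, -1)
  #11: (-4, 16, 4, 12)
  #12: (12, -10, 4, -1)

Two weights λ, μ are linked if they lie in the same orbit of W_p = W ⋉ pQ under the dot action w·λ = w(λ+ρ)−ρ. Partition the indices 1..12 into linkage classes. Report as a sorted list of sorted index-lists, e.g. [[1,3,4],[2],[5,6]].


Cartan matrix: type A_4 (|W|=120); un-permuting the 4 rows.

W_19-reps of the 12 weights in Ā_19 (same 4-coord order as C):

    1: (9, 6, 3, 0)
    2: (0, 4, 2, 3)
    3: (3, 9, 1, 0)
    4: (9, 6, 3, 0)
    5: (9, 5, 4, 0)
    6: (3, 9, 1, 0)
    7: (9, 5, 4, 0)
    8: (3, 9, 1, 0)
    9: (0, 7, 3, 8)
    10: (9, 5, 4, 0)
    11: (0, 4, 2, 3)
    12: (9, 5, 4, 0)

Partition of {1..12} into 5 W_19-dot-orbits:

[[1, 4], [2, 11], [3, 6, 8], [5, 7, 10, 12], [9]]


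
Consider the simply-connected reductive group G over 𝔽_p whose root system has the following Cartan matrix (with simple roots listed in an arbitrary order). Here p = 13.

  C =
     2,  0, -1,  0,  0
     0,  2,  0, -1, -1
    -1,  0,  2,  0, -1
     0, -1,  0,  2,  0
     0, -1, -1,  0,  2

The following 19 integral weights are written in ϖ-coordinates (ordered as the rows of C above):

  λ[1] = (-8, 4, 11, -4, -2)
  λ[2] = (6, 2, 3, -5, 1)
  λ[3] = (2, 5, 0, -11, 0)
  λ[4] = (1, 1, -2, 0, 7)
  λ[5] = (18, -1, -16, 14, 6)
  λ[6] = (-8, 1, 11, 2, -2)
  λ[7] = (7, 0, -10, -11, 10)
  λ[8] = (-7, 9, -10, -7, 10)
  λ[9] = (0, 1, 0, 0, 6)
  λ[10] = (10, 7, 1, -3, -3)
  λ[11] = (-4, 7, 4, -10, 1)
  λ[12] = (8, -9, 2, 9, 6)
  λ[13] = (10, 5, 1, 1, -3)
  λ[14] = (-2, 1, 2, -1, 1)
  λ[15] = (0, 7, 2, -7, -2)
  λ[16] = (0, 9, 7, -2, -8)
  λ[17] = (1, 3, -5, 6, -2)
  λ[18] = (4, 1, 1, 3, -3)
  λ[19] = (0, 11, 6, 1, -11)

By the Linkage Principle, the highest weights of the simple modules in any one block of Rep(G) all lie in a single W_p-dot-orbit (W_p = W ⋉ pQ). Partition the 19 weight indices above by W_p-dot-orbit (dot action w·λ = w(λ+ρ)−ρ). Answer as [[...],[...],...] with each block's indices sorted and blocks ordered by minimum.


C ↔ A_5 under row/col permutation; |W(A_5)| = 720.

Ā_13 reps of the 19 weights (A_5, coords as presented):

  [1] (4, 1, 4, 0, 1) · [2] (4, 1, 4, 0, 1) · [3] (1, 1, 2, 6, 1) · [4] (1, 2, 1, 1, 7) · [5] (5, 0, 0, 4, 2) · [6] (4, 1, 4, 0, 1) · [7] (1, 2, 1, 1, 7) · [8] (1, 2, 2, 0, 2) · [9] (1, 2, 1, 1, 7) · [10] (5, 0, 0, 4, 2) · [11] (1, 1, 2, 6, 1) · [12] (1, 1, 2, 6, 1) · [13] (5, 0, 0, 4, 2) · [14] (1, 2, 2, 0, 2) · [15] (1, 1, 2, 6, 1) · [16] (1, 2, 1, 1, 7) · [17] (1, 1, 2, 6, 1) · [18] (5, 0, 0, 4, 2) · [19] (1, 2, 1, 1, 7)

5 distinct reps among the 19 weights ⇒ 5 W_13-linkage classes:

[[1, 2, 6], [3, 11, 12, 15, 17], [4, 7, 9, 16, 19], [5, 10, 13, 18], [8, 14]]


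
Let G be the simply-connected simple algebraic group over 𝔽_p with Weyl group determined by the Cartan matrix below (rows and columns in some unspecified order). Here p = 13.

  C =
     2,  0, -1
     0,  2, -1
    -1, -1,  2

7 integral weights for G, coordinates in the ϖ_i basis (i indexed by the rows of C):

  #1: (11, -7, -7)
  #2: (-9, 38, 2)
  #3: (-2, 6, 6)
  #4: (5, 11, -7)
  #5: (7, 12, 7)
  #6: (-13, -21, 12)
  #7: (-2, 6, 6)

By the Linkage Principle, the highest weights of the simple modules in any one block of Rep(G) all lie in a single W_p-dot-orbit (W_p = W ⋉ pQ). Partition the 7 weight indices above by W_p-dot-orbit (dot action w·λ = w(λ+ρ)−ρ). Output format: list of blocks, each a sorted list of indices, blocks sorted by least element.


C ↔ A_3 under row/col permutation; |W(A_3)| = 24.

Each λ_j+ρ reduced to Ā_13; 3-tuples below use C's row order:

  1: (0, 6, 6) · 2: (5, 0, 3) · 3: (0, 6, 6) · 4: (0, 6, 6) · 5: (5, 0, 3) · 6: (0, 6, 6) · 7: (0, 6, 6)

These 7 weights hit 2 W_13-dot-orbits; sizes (5, 2):

[[1, 3, 4, 6, 7], [2, 5]]


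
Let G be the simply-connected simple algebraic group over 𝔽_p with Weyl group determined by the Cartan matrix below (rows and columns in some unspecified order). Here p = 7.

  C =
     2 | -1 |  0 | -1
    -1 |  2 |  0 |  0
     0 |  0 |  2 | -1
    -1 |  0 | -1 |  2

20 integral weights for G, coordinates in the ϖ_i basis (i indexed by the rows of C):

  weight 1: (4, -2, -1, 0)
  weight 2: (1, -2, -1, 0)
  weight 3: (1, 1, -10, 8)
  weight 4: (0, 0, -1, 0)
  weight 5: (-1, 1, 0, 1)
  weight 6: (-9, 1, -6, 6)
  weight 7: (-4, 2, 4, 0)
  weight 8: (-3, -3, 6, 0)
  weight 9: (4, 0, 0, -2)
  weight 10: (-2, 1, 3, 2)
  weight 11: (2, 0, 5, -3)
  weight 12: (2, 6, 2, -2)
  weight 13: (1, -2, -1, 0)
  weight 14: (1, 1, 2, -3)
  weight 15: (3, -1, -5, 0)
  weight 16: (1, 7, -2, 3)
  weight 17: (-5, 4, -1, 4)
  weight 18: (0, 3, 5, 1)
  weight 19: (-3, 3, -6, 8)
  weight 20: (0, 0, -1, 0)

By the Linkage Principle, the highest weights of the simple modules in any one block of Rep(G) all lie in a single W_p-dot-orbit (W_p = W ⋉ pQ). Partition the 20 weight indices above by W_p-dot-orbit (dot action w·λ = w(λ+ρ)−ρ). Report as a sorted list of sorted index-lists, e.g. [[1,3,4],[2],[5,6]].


C ↔ A_4 under row/col permutation; |W(A_4)| = 120.

Ā_7 reps of the 20 weights (A_4, coords as presented):

  [1] (4, 1, 0, 1);  [2] (1, 1, 0, 1);  [3] (0, 2, 1, 2);  [4] (1, 1, 0, 1);  [5] (0, 2, 1, 2);  [6] (4, 1, 0, 1);  [7] (1, 0, 3, 2);  [8] (1, 0, 3, 2);  [9] (4, 1, 0, 1);  [10] (1, 0, 3, 2);  [11] (1, 0, 3, 2);  [12] (0, 2, 1, 2);  [13] (1, 1, 0, 1);  [14] (0, 2, 1, 2);  [15] (1, 0, 1, 3);  [16] (1, 0, 3, 2);  [17] (4, 1, 0, 1);  [18] (1, 1, 0, 1);  [19] (0, 2, 1, 2);  [20] (1, 1, 0, 1)

5 distinct reps among the 20 weights ⇒ 5 W_7-linkage classes:

[[1, 6, 9, 17], [2, 4, 13, 18, 20], [3, 5, 12, 14, 19], [7, 8, 10, 11, 16], [15]]


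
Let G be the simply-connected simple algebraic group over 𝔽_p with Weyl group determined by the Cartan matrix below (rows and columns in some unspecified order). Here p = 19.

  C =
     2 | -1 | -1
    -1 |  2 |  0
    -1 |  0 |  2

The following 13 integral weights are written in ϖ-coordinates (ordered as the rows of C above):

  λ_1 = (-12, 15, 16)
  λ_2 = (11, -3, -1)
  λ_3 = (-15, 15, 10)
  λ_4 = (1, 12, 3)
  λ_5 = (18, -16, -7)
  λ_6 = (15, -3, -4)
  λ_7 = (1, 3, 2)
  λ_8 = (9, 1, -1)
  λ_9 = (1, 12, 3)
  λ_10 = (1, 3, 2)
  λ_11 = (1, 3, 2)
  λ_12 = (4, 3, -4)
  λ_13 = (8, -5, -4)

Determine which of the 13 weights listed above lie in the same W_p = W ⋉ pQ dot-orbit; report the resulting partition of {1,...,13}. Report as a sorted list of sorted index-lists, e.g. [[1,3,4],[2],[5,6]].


Dynkin diagram of C (from the 4 off-diagonal −1 entries): A_3.

Alcove-folded reps (p=19, 13 weights, presented ϖ-order):

  1: (11, 2, 3);  2: (10, 2, 0);  3: (11, 2, 3);  4: (2, 13, 4);  5: (2, 13, 4);  6: (11, 2, 3);  7: (2, 4, 3);  8: (10, 2, 0);  9: (2, 13, 4);  10: (2, 4, 3);  11: (2, 4, 3);  12: (2, 4, 3);  13: (2, 4, 3)

Grouping the 13 weights by Ā_19-representative: 4 linkage classes.

[[1, 3, 6], [2, 8], [4, 5, 9], [7, 10, 11, 12, 13]]


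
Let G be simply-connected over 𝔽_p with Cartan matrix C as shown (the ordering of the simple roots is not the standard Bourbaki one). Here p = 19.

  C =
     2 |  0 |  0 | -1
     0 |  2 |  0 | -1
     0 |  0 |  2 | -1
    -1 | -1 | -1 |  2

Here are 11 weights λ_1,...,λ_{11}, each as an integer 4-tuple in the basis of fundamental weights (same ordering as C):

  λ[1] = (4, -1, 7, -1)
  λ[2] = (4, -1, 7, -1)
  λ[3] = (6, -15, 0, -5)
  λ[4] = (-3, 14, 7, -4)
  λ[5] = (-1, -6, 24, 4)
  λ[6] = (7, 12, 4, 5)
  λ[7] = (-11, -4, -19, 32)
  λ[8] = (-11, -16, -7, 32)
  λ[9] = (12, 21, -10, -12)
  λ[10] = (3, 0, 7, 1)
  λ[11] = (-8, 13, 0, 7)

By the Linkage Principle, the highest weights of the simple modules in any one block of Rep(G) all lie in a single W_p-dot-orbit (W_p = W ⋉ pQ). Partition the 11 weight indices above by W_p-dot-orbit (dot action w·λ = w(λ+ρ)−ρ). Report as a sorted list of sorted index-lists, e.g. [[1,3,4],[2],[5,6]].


C ↔ D_4 under row/col permutation; |W(D_4)| = 192.

Ā_19 reps of the 11 weights (D_4, coords as presented):

  1: (5, 0, 8, 0);  2: (5, 0, 8, 0);  3: (3, 10, 3, 1);  4: (3, 10, 3, 1);  5: (5, 0, 8, 0);  6: (5, 0, 8, 0);  7: (3, 10, 3, 1);  8: (4, 1, 8, 2);  9: (4, 1, 8, 2);  10: (4, 1, 8, 2);  11: (3, 10, 3, 1)

Grouping the 11 weights by Ā_19-representative: 3 linkage classes.

[[1, 2, 5, 6], [3, 4, 7, 11], [8, 9, 10]]


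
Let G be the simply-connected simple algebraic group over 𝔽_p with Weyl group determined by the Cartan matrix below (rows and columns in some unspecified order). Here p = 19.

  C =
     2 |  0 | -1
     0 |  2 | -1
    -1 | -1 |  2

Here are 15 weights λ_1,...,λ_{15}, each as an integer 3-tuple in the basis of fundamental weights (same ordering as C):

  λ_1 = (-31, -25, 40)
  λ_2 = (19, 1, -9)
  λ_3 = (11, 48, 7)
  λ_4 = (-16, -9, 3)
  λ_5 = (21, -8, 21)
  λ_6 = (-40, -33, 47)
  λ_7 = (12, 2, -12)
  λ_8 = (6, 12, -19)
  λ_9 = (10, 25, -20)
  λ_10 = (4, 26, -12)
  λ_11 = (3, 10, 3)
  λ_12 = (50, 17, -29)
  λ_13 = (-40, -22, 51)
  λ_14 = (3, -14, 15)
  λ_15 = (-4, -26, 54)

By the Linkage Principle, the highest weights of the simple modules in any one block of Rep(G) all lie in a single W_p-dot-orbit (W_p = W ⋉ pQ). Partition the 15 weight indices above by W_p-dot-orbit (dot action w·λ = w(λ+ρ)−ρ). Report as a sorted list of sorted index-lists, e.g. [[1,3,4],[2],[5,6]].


Root system A_3: the 3×3 matrix C matches after relabeling.

Each λ_j+ρ reduced to Ā_19; 3-tuples below use C's row order:

  1: (2, 8, 3);  2: (11, 5, 2);  3: (1, 0, 11);  4: (4, 11, 4);  5: (3, 12, 3);  6: (1, 6, 9);  7: (2, 8, 3);  8: (11, 5, 2);  9: (1, 0, 11);  10: (2, 8, 3);  11: (4, 11, 4);  12: (1, 6, 9);  13: (11, 5, 2);  14: (3, 12, 3);  15: (2, 8, 3)

Grouping the 15 weights by Ā_19-representative: 6 linkage classes.

[[1, 7, 10, 15], [2, 8, 13], [3, 9], [4, 11], [5, 14], [6, 12]]


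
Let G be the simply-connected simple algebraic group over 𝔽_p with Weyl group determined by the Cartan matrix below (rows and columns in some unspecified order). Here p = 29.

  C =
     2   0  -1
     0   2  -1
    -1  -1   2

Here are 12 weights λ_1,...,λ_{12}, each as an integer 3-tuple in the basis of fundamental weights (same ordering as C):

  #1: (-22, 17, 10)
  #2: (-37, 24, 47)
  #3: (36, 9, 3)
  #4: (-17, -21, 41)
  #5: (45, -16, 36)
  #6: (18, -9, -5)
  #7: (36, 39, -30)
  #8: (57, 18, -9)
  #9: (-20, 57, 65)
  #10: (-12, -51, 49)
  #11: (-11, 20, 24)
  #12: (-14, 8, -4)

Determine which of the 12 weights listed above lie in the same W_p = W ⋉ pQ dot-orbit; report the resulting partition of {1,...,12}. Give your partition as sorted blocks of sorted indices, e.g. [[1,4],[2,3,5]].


Cartan matrix: type A_3 (|W|=24); un-permuting the 3 rows.

Each λ_j+ρ reduced to Ā_29; 3-tuples below use C's row order:

    λ_1+ρ ↦ (11, 8, 10)
    λ_2+ρ ↦ (7, 4, 8)
    λ_3+ρ ↦ (7, 4, 8)
    λ_4+ρ ↦ (3, 7, 6)
    λ_5+ρ ↦ (7, 4, 8)
    λ_6+ρ ↦ (7, 4, 8)
    λ_7+ρ ↦ (11, 8, 10)
    λ_8+ρ ↦ (11, 8, 10)
    λ_9+ρ ↦ (11, 8, 10)
    λ_10+ρ ↦ (11, 8, 10)
    λ_11+ρ ↦ (7, 4, 8)
    λ_12+ρ ↦ (3, 7, 6)

The 12 indices split into 3 linkage classes (same alcove rep ⇔ same W_29-dot-orbit):

[[1, 7, 8, 9, 10], [2, 3, 5, 6, 11], [4, 12]]


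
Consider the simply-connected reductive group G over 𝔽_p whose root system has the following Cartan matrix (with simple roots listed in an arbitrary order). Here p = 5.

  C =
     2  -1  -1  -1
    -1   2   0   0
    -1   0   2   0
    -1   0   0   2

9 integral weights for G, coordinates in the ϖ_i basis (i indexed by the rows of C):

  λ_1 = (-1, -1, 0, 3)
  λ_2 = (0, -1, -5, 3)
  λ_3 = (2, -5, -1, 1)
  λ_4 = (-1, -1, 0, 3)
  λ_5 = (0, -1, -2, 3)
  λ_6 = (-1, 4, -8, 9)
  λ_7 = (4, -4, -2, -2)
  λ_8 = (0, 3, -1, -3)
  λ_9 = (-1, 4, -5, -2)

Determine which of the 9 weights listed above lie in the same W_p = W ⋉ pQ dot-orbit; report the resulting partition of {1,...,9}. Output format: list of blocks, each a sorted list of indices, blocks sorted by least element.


Type D_4, rank 4, |W|=192; reorder rows/cols to standard.

Each λ_j+ρ reduced to Ā_5; 4-tuples below use C's row order:

  λ_1 → (0, 0, 1, 4) · λ_2 → (0, 3, 1, 1) · λ_3 → (0, 3, 1, 1) · λ_4 → (0, 0, 1, 4) · λ_5 → (0, 0, 1, 4) · λ_6 → (0, 2, 0, 3) · λ_7 → (0, 3, 1, 1) · λ_8 → (0, 3, 1, 1) · λ_9 → (0, 0, 1, 4)

The 9 indices split into 3 linkage classes (same alcove rep ⇔ same W_5-dot-orbit):

[[1, 4, 5, 9], [2, 3, 7, 8], [6]]


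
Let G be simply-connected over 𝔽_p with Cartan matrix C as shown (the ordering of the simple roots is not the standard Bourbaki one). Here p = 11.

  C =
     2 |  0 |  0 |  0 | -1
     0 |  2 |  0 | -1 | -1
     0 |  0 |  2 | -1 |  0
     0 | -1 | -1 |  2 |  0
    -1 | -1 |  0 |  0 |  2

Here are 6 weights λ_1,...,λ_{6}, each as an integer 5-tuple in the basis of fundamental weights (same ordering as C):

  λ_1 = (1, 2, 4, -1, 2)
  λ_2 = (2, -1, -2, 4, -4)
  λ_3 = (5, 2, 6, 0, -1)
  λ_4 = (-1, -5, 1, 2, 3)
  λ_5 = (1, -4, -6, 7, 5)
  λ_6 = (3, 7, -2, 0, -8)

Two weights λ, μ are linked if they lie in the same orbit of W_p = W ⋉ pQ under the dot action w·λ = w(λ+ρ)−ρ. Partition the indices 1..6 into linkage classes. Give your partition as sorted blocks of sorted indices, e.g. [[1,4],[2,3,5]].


Root system A_5: the 5×5 matrix C matches after relabeling.

Folding the 6 weights λ_j+ρ into Ā_11 (reps in the given 5-coord order):

  [1] (0, 3, 3, 0, 3) · [2] (0, 3, 1, 1, 0) · [3] (0, 3, 1, 1, 0) · [4] (0, 3, 1, 1, 0) · [5] (0, 3, 3, 0, 3) · [6] (3, 1, 1, 0, 4)

Grouping the 6 weights by Ā_11-representative: 3 linkage classes.

[[1, 5], [2, 3, 4], [6]]


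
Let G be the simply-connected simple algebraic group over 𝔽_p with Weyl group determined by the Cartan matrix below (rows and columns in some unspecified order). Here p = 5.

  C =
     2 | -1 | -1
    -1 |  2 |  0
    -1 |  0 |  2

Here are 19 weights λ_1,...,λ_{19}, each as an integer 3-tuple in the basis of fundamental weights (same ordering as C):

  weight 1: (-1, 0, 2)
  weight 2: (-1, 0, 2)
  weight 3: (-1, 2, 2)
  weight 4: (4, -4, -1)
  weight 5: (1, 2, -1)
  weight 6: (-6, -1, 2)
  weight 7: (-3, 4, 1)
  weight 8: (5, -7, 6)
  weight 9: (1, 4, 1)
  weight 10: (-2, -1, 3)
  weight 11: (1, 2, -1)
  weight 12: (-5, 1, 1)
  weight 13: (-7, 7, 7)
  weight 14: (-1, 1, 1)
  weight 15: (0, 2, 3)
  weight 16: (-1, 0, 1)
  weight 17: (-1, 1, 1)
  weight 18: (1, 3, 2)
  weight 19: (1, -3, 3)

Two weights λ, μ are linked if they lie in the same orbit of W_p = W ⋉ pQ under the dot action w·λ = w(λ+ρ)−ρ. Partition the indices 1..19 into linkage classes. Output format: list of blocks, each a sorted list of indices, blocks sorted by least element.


C ↔ A_3 under row/col permutation; |W(A_3)| = 24.

Folding the 19 weights λ_j+ρ into Ā_5 (reps in the given 3-coord order):

  1: (0, 1, 3);  2: (0, 1, 3);  3: (0, 2, 2);  4: (2, 3, 0);  5: (2, 3, 0);  6: (2, 3, 0);  7: (2, 3, 0);  8: (0, 1, 2);  9: (0, 1, 2);  10: (0, 1, 3);  11: (2, 3, 0);  12: (0, 2, 2);  13: (0, 2, 2);  14: (0, 2, 2);  15: (1, 0, 1);  16: (0, 1, 2);  17: (0, 2, 2);  18: (1, 0, 1);  19: (0, 1, 3)

Grouping the 19 weights by Ā_5-representative: 5 linkage classes.

[[1, 2, 10, 19], [3, 12, 13, 14, 17], [4, 5, 6, 7, 11], [8, 9, 16], [15, 18]]


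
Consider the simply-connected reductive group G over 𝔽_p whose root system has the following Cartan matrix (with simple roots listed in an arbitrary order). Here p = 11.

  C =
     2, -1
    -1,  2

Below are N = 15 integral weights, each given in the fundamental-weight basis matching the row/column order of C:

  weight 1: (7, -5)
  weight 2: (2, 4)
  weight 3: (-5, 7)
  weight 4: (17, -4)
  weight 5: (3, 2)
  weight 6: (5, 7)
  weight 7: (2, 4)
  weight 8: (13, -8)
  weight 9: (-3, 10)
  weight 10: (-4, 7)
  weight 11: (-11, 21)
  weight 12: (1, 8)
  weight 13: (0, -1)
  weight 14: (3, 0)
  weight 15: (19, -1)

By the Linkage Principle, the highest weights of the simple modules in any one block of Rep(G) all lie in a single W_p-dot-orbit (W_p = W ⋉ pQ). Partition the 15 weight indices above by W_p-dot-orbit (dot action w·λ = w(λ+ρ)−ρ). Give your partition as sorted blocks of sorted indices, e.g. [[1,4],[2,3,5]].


Type A_2, rank 2, |W|=6; reorder rows/cols to standard.

Folding the 15 weights λ_j+ρ into Ā_11 (reps in the given 2-coord order):

  1: (4, 4) · 2: (3, 5) · 3: (4, 4) · 4: (4, 4) · 5: (4, 3) · 6: (3, 5) · 7: (3, 5) · 8: (4, 4) · 9: (2, 9) · 10: (3, 5) · 11: (1, 0) · 12: (2, 9) · 13: (1, 0) · 14: (4, 1) · 15: (2, 9)

Grouping the 15 weights by Ā_11-representative: 6 linkage classes.

[[1, 3, 4, 8], [2, 6, 7, 10], [5], [9, 12, 15], [11, 13], [14]]


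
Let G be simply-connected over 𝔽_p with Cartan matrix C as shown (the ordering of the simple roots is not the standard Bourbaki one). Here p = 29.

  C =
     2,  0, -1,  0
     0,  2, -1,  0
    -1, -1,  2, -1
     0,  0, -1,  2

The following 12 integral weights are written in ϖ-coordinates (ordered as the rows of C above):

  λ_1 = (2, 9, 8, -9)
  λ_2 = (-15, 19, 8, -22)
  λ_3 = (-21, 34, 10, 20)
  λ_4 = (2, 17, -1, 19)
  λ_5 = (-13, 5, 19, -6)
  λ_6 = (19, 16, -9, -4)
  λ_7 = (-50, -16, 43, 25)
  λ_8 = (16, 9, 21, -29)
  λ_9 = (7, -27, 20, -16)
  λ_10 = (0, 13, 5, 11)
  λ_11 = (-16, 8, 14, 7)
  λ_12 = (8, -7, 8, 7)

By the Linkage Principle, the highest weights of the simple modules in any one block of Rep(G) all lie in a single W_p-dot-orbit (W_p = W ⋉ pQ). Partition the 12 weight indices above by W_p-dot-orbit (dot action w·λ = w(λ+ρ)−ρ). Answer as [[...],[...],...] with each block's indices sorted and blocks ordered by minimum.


Dynkin diagram of C (from the 6 off-diagonal −1 entries): D_4.

W_29-reps of the 12 weights in Ā_29 (same 4-coord order as C):

  [1] (3, 10, 1, 8);  [2] (12, 6, 3, 5);  [3] (9, 6, 3, 8);  [4] (9, 6, 3, 8);  [5] (12, 6, 3, 5);  [6] (9, 6, 3, 8);  [7] (12, 6, 3, 5);  [8] (3, 10, 1, 8);  [9] (12, 6, 3, 5);  [10] (3, 10, 1, 8);  [11] (12, 6, 3, 5);  [12] (9, 6, 3, 8)

Linkage partition of the 12 weights (3 classes, p=29):

[[1, 8, 10], [2, 5, 7, 9, 11], [3, 4, 6, 12]]


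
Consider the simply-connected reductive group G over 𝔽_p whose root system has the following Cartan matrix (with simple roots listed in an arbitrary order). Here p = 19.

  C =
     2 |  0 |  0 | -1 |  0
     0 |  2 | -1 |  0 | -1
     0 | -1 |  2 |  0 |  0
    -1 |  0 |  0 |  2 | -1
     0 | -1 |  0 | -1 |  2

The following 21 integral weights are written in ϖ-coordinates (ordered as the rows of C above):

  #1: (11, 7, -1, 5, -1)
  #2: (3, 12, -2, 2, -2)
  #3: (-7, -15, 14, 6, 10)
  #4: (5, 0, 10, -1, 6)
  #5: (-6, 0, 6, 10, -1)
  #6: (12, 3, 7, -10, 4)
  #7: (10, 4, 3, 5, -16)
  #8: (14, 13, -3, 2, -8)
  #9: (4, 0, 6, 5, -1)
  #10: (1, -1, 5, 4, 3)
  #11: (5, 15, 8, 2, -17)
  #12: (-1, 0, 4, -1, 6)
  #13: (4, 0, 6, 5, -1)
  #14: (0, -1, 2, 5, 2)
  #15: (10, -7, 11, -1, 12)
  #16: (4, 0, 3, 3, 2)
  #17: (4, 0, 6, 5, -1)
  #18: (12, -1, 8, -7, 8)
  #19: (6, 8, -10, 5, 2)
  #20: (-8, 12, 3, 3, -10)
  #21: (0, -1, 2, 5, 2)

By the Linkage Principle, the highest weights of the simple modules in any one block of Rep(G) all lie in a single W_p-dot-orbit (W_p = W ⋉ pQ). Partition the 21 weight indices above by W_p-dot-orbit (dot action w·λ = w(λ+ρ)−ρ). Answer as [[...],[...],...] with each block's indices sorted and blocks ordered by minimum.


Root system A_5: the 5×5 matrix C matches after relabeling.

Folding the 21 weights λ_j+ρ into Ā_19 (reps in the given 5-coord order):

  λ_1 → (5, 1, 7, 6, 0)
  λ_2 → (4, 11, 1, 2, 1)
  λ_3 → (4, 11, 1, 2, 1)
  λ_4 → (0, 1, 5, 0, 7)
  λ_5 → (5, 1, 7, 6, 0)
  λ_6 → (2, 0, 6, 5, 4)
  λ_7 → (2, 0, 6, 5, 4)
  λ_8 → (5, 1, 4, 4, 3)
  λ_9 → (5, 1, 7, 6, 0)
  λ_10 → (2, 0, 6, 5, 4)
  λ_11 → (1, 0, 3, 6, 3)
  λ_12 → (0, 1, 5, 0, 7)
  λ_13 → (5, 1, 7, 6, 0)
  λ_14 → (1, 0, 3, 6, 3)
  λ_15 → (0, 1, 5, 0, 7)
  λ_16 → (5, 1, 4, 4, 3)
  λ_17 → (5, 1, 7, 6, 0)
  λ_18 → (1, 0, 3, 6, 3)
  λ_19 → (1, 0, 3, 6, 3)
  λ_20 → (5, 1, 4, 4, 3)
  λ_21 → (1, 0, 3, 6, 3)

Grouping the 21 weights by Ā_19-representative: 6 linkage classes.

[[1, 5, 9, 13, 17], [2, 3], [4, 12, 15], [6, 7, 10], [8, 16, 20], [11, 14, 18, 19, 21]]


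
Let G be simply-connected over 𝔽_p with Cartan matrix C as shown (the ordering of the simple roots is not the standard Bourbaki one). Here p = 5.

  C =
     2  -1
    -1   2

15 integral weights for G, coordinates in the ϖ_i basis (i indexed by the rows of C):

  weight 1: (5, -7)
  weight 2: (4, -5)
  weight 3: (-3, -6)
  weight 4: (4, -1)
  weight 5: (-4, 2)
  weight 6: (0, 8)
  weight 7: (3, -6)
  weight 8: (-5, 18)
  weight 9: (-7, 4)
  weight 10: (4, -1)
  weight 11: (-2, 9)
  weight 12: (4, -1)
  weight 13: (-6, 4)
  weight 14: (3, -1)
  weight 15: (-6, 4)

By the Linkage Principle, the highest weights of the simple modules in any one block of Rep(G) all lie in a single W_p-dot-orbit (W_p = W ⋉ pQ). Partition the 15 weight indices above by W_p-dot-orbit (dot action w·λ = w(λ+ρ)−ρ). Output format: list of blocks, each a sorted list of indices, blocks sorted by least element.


A_2 Cartan matrix, 2 simple roots permuted; ρ=(1,1).

λ_j+ρ reflected into Ā_5 (⟨·,θ^∨⟩≤5); 2-tuples as given:

  λ_1 → (1, 4)
  λ_2 → (1, 4)
  λ_3 → (3, 0)
  λ_4 → (5, 0)
  λ_5 → (3, 0)
  λ_6 → (4, 0)
  λ_7 → (1, 4)
  λ_8 → (4, 0)
  λ_9 → (4, 0)
  λ_10 → (5, 0)
  λ_11 → (4, 0)
  λ_12 → (5, 0)
  λ_13 → (5, 0)
  λ_14 → (4, 0)
  λ_15 → (5, 0)

Linkage partition of the 15 weights (4 classes, p=5):

[[1, 2, 7], [3, 5], [4, 10, 12, 13, 15], [6, 8, 9, 11, 14]]


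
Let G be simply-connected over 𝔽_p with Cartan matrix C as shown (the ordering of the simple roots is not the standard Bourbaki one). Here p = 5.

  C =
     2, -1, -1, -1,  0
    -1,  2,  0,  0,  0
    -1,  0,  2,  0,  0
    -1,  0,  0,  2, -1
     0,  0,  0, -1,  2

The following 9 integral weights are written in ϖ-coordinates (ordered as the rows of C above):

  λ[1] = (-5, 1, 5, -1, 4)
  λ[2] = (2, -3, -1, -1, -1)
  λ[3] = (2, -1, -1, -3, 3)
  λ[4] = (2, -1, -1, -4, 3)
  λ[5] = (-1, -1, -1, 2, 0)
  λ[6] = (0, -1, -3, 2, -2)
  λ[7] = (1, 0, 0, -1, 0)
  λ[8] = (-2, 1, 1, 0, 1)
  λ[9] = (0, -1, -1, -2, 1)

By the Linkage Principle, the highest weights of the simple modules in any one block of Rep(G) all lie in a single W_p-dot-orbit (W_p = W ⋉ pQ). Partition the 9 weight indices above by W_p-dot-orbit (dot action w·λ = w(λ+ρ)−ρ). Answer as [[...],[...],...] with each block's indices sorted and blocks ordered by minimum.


C ↔ D_5 under row/col permutation; |W(D_5)| = 1920.

Ā_5 reps of the 9 weights (D_5, coords as presented):

  1: (0, 0, 0, 1, 1)
  2: (1, 2, 0, 0, 0)
  3: (0, 0, 0, 1, 1)
  4: (0, 0, 0, 1, 1)
  5: (0, 0, 0, 1, 1)
  6: (0, 1, 1, 1, 1)
  7: (0, 1, 1, 1, 1)
  8: (0, 1, 1, 1, 1)
  9: (0, 0, 0, 1, 1)

The 9 indices split into 3 linkage classes (same alcove rep ⇔ same W_5-dot-orbit):

[[1, 3, 4, 5, 9], [2], [6, 7, 8]]


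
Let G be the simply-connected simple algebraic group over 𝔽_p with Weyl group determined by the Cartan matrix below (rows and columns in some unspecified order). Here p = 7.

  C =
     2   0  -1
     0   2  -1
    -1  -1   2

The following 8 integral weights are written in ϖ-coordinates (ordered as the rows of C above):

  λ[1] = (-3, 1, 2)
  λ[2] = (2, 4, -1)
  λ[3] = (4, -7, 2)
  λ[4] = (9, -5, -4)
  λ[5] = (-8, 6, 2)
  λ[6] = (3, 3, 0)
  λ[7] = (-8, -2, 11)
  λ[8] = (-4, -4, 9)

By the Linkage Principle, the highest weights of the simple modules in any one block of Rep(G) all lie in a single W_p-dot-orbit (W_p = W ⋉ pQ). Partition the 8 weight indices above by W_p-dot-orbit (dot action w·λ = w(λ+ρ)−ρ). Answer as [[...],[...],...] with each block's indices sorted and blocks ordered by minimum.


C ↔ A_3 under row/col permutation; |W(A_3)| = 24.

Each λ_j+ρ reduced to Ā_7; 3-tuples below use C's row order:

    λ_1+ρ ↦ (2, 2, 1)
    λ_2+ρ ↦ (2, 4, 0)
    λ_3+ρ ↦ (1, 2, 3)
    λ_4+ρ ↦ (0, 0, 4)
    λ_5+ρ ↦ (0, 0, 4)
    λ_6+ρ ↦ (2, 2, 1)
    λ_7+ρ ↦ (2, 4, 0)
    λ_8+ρ ↦ (0, 0, 4)

4 distinct reps among the 8 weights ⇒ 4 W_7-linkage classes:

[[1, 6], [2, 7], [3], [4, 5, 8]]


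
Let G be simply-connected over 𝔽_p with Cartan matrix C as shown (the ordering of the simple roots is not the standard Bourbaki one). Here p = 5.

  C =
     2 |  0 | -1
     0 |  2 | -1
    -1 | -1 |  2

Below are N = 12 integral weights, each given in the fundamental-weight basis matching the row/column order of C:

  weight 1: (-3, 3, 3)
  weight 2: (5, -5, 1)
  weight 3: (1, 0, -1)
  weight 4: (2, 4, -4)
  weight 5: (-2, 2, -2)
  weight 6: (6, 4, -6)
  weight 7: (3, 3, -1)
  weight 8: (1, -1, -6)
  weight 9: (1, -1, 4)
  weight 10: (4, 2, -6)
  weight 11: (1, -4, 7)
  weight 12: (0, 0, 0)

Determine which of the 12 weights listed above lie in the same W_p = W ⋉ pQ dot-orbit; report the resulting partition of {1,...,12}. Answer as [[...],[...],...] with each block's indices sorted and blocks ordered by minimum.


C ↔ A_3 under row/col permutation; |W(A_3)| = 24.

Alcove-folded reps (p=5, 12 weights, presented ϖ-order):

  λ_1 → (1, 1, 1)
  λ_2 → (1, 1, 1)
  λ_3 → (2, 1, 0)
  λ_4 → (0, 2, 3)
  λ_5 → (1, 1, 1)
  λ_6 → (0, 2, 3)
  λ_7 → (1, 1, 0)
  λ_8 → (0, 2, 3)
  λ_9 → (0, 2, 3)
  λ_10 → (0, 2, 3)
  λ_11 → (3, 2, 0)
  λ_12 → (1, 1, 1)

Linkage partition of the 12 weights (5 classes, p=5):

[[1, 2, 5, 12], [3], [4, 6, 8, 9, 10], [7], [11]]


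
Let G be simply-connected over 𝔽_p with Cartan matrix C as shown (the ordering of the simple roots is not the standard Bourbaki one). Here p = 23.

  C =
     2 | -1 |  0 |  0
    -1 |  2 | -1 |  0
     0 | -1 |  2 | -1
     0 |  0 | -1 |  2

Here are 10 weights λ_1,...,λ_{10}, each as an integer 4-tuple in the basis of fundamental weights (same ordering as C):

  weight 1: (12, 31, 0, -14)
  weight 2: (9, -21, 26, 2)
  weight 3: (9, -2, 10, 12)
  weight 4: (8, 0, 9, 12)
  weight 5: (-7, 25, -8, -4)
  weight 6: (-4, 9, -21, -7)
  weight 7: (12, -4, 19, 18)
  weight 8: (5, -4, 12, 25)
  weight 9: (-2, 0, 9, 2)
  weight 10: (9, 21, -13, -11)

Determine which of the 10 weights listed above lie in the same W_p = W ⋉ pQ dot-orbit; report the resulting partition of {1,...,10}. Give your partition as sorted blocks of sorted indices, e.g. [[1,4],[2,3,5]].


Dynkin diagram of C (from the 6 off-diagonal −1 entries): A_4.

Folding the 10 weights λ_j+ρ into Ā_23 (reps in the given 4-coord order):

  1: (1, 0, 10, 3) · 2: (3, 10, 3, 4) · 3: (1, 0, 10, 3) · 4: (1, 0, 10, 3) · 5: (3, 10, 3, 4) · 6: (3, 10, 3, 4) · 7: (3, 10, 3, 4) · 8: (3, 10, 3, 4) · 9: (1, 0, 10, 3) · 10: (1, 0, 10, 3)

These 10 weights hit 2 W_23-dot-orbits; sizes (5, 5):

[[1, 3, 4, 9, 10], [2, 5, 6, 7, 8]]


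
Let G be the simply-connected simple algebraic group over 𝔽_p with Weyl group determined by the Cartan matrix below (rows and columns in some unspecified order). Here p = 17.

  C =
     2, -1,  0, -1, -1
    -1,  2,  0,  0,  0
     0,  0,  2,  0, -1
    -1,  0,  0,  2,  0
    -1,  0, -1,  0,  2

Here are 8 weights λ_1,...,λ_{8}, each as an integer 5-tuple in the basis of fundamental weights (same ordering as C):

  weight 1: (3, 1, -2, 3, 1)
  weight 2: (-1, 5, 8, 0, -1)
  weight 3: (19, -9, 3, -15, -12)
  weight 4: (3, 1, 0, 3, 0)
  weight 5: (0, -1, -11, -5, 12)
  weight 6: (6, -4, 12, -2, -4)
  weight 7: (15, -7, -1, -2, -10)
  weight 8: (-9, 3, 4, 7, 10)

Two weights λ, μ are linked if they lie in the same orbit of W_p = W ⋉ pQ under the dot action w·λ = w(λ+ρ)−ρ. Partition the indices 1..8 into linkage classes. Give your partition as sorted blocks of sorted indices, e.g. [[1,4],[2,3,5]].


Cartan matrix: type D_5 (|W|=1920); un-permuting the 5 rows.

λ_j+ρ reflected into Ā_17 (⟨·,θ^∨⟩≤17); 5-tuples as given:

  [1] (4, 2, 1, 4, 1);  [2] (0, 6, 9, 1, 0);  [3] (1, 4, 2, 0, 3);  [4] (4, 2, 1, 4, 1);  [5] (0, 3, 10, 1, 0);  [6] (0, 3, 10, 1, 0);  [7] (0, 6, 9, 1, 0);  [8] (1, 4, 2, 0, 3)

Grouping the 8 weights by Ā_17-representative: 4 linkage classes.

[[1, 4], [2, 7], [3, 8], [5, 6]]


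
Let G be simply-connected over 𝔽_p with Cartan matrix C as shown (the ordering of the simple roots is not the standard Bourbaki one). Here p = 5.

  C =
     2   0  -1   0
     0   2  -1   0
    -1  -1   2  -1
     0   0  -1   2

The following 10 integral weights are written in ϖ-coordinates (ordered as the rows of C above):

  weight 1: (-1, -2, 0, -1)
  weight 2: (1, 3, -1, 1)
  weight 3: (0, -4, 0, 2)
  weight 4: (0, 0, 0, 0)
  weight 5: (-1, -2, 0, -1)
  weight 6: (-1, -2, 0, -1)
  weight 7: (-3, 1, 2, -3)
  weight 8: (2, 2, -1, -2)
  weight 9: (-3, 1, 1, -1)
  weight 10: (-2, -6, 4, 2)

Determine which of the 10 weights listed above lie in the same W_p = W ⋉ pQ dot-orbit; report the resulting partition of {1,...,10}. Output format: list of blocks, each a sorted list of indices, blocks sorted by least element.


Root system D_4: the 4×4 matrix C matches after relabeling.

Alcove-folded reps (p=5, 10 weights, presented ϖ-order):

  λ_1+ρ ↦ (0, 1, 0, 0)
  λ_2+ρ ↦ (1, 1, 1, 1)
  λ_3+ρ ↦ (1, 1, 1, 1)
  λ_4+ρ ↦ (1, 1, 1, 1)
  λ_5+ρ ↦ (0, 1, 0, 0)
  λ_6+ρ ↦ (0, 1, 0, 0)
  λ_7+ρ ↦ (1, 1, 1, 1)
  λ_8+ρ ↦ (2, 2, 0, 0)
  λ_9+ρ ↦ (2, 2, 0, 0)
  λ_10+ρ ↦ (2, 2, 0, 0)

Partition of {1..10} into 3 W_5-dot-orbits:

[[1, 5, 6], [2, 3, 4, 7], [8, 9, 10]]
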